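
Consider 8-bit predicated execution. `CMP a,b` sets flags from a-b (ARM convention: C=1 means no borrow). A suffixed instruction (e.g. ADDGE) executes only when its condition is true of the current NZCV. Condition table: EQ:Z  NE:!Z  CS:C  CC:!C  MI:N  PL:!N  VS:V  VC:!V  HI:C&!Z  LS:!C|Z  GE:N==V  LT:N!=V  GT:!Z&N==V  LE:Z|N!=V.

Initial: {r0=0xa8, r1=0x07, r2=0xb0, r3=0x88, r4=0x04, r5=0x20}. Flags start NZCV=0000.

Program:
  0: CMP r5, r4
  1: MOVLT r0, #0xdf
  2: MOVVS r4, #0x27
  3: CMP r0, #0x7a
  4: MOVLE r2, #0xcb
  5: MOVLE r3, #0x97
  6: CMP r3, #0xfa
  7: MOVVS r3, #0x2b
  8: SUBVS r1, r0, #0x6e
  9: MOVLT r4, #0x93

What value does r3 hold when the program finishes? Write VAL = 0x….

[0] flags=0010 → (cmp)
[1] flags=0010 LT?F → skip
[2] flags=0010 VS?F → skip
[3] flags=0011 → (cmp)
[4] flags=0011 LE?T → r2=0xcb
[5] flags=0011 LE?T → r3=0x97
[6] flags=1000 → (cmp)
[7] flags=1000 VS?F → skip
[8] flags=1000 VS?F → skip
[9] flags=1000 LT?T → r4=0x93

VAL = 0x97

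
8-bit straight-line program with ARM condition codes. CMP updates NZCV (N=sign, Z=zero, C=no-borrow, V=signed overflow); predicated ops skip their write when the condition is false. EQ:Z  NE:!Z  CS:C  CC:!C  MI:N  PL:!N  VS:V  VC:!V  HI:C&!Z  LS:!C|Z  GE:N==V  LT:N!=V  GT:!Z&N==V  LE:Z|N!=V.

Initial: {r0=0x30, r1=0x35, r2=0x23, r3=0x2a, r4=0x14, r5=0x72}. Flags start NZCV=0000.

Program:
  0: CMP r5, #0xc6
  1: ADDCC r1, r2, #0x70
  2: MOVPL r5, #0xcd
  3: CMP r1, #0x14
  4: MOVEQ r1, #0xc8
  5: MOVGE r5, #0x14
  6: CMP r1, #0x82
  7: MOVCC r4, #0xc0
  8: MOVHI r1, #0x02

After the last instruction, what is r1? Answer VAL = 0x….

0: ✓ CMP  NZCV=1001
1: ✓ ADDCC  r1←0x93
2: · MOVPL
3: ✓ CMP  NZCV=0011
4: · MOVEQ
5: · MOVGE
6: ✓ CMP  NZCV=0010
7: · MOVCC
8: ✓ MOVHI  r1←0x02

VAL = 0x02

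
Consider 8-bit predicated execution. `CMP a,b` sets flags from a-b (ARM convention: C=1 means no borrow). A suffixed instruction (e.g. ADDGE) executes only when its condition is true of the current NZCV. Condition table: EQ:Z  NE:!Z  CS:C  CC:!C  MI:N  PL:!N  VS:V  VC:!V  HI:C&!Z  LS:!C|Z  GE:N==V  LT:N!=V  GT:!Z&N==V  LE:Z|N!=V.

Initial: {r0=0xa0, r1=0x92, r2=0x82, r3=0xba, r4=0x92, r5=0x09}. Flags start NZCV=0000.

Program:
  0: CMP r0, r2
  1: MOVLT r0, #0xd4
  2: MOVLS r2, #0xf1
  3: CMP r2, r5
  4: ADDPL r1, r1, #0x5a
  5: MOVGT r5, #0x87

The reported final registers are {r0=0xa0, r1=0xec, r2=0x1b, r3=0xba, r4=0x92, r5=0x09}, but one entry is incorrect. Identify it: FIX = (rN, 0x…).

FIX = (r2, 0x82)

[0] flags=0010 → (cmp)
[1] flags=0010 LT?F → skip
[2] flags=0010 LS?F → skip
[3] flags=0011 → (cmp)
[4] flags=0011 PL?T → r1=0xec
[5] flags=0011 GT?F → skip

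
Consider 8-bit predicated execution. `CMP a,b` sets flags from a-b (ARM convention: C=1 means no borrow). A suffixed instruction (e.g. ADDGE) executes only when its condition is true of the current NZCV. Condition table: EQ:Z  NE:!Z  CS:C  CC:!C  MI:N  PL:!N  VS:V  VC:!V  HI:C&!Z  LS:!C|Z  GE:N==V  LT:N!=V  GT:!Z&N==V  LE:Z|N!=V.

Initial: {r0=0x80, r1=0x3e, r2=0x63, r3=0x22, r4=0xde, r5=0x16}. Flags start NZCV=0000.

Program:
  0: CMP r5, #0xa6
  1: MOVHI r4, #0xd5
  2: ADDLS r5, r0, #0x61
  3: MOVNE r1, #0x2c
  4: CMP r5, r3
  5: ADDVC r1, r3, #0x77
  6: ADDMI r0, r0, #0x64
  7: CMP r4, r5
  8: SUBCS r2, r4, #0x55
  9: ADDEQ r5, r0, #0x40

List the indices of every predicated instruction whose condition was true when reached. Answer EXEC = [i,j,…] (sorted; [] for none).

EXEC = [2,3,5,6]

0: ✓ CMP  NZCV=0000
1: · MOVHI
2: ✓ ADDLS  r5←0xe1
3: ✓ MOVNE  r1←0x2c
4: ✓ CMP  NZCV=1010
5: ✓ ADDVC  r1←0x99
6: ✓ ADDMI  r0←0xe4
7: ✓ CMP  NZCV=1000
8: · SUBCS
9: · ADDEQ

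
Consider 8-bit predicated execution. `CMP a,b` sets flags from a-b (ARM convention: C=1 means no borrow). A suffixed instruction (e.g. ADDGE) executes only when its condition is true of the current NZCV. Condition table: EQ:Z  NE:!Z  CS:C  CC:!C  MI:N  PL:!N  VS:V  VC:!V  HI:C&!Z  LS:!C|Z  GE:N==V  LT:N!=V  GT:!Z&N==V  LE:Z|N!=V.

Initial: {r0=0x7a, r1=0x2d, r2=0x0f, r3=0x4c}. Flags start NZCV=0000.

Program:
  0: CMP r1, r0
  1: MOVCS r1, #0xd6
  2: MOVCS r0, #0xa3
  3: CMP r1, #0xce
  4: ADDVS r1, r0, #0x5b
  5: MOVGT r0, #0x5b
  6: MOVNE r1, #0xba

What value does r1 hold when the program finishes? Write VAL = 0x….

VAL = 0xba

[0] flags=1000 → (cmp)
[1] flags=1000 CS?F → skip
[2] flags=1000 CS?F → skip
[3] flags=0000 → (cmp)
[4] flags=0000 VS?F → skip
[5] flags=0000 GT?T → r0=0x5b
[6] flags=0000 NE?T → r1=0xba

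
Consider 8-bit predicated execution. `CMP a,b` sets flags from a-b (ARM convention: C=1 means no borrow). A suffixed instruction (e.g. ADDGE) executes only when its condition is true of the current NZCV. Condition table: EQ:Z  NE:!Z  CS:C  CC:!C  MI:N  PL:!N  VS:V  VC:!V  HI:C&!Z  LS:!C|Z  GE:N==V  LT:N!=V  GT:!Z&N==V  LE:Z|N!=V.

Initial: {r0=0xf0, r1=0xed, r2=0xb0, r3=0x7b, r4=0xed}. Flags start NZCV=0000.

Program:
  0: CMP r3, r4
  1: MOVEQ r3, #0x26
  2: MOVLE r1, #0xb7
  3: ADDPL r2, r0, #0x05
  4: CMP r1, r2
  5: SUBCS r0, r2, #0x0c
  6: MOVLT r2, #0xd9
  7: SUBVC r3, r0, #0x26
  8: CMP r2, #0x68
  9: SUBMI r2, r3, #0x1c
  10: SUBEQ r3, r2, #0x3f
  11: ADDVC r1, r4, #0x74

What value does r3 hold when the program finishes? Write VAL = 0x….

[0] flags=1001 → (cmp)
[1] flags=1001 EQ?F → skip
[2] flags=1001 LE?F → skip
[3] flags=1001 PL?F → skip
[4] flags=0010 → (cmp)
[5] flags=0010 CS?T → r0=0xa4
[6] flags=0010 LT?F → skip
[7] flags=0010 VC?T → r3=0x7e
[8] flags=0011 → (cmp)
[9] flags=0011 MI?F → skip
[10] flags=0011 EQ?F → skip
[11] flags=0011 VC?F → skip

VAL = 0x7e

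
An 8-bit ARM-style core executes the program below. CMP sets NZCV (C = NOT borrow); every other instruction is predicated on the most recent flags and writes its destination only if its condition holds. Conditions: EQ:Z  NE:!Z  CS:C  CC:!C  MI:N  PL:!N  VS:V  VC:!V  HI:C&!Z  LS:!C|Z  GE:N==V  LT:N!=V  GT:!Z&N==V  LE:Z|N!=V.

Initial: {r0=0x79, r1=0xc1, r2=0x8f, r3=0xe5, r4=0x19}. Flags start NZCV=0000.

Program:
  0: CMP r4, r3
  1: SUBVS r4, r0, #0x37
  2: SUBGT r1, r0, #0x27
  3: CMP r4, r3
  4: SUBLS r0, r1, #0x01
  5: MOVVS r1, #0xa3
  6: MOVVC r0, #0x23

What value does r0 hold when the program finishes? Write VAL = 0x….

VAL = 0x23

[0] flags=0000 → (cmp)
[1] flags=0000 VS?F → skip
[2] flags=0000 GT?T → r1=0x52
[3] flags=0000 → (cmp)
[4] flags=0000 LS?T → r0=0x51
[5] flags=0000 VS?F → skip
[6] flags=0000 VC?T → r0=0x23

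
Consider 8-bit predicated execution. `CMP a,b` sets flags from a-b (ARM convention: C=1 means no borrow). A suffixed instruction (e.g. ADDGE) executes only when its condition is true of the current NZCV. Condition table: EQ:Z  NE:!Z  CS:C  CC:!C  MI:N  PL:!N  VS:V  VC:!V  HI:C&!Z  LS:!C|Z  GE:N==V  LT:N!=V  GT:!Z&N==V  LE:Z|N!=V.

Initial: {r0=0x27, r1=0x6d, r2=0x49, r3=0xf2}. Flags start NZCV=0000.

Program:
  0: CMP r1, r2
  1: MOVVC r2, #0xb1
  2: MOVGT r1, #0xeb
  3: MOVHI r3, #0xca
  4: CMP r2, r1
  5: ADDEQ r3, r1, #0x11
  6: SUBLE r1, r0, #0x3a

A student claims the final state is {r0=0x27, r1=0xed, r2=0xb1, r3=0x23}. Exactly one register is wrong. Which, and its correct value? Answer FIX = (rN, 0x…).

FIX = (r3, 0xca)

[0] flags=0010 → (cmp)
[1] flags=0010 VC?T → r2=0xb1
[2] flags=0010 GT?T → r1=0xeb
[3] flags=0010 HI?T → r3=0xca
[4] flags=1000 → (cmp)
[5] flags=1000 EQ?F → skip
[6] flags=1000 LE?T → r1=0xed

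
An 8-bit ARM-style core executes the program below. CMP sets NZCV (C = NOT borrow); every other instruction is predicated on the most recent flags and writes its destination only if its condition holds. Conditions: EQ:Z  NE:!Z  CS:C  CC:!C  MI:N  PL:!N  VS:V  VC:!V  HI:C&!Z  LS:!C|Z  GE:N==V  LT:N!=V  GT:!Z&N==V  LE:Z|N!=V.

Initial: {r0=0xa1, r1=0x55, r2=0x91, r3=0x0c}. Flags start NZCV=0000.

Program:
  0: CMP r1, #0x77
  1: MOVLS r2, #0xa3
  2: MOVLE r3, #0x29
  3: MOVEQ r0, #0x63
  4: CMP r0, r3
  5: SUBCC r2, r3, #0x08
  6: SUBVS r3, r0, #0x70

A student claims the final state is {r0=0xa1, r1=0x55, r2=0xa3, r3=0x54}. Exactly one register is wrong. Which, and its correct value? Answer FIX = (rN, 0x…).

[0] flags=1000 → (cmp)
[1] flags=1000 LS?T → r2=0xa3
[2] flags=1000 LE?T → r3=0x29
[3] flags=1000 EQ?F → skip
[4] flags=0011 → (cmp)
[5] flags=0011 CC?F → skip
[6] flags=0011 VS?T → r3=0x31

FIX = (r3, 0x31)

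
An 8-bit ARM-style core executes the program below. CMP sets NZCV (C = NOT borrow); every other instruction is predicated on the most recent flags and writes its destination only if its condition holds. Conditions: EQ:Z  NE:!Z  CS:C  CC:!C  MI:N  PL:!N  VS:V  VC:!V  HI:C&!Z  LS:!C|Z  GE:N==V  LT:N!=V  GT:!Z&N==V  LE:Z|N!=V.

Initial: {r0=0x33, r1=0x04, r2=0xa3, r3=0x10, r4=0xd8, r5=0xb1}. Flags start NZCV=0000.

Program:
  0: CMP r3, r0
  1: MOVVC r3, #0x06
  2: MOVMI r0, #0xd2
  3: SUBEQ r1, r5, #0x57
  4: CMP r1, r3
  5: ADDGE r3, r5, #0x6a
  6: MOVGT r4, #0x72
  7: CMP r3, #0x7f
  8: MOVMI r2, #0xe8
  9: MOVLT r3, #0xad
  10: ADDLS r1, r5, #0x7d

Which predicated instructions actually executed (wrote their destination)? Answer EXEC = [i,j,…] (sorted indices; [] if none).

0: ✓ CMP  NZCV=1000
1: ✓ MOVVC  r3←0x06
2: ✓ MOVMI  r0←0xd2
3: · SUBEQ
4: ✓ CMP  NZCV=1000
5: · ADDGE
6: · MOVGT
7: ✓ CMP  NZCV=1000
8: ✓ MOVMI  r2←0xe8
9: ✓ MOVLT  r3←0xad
10: ✓ ADDLS  r1←0x2e

EXEC = [1,2,8,9,10]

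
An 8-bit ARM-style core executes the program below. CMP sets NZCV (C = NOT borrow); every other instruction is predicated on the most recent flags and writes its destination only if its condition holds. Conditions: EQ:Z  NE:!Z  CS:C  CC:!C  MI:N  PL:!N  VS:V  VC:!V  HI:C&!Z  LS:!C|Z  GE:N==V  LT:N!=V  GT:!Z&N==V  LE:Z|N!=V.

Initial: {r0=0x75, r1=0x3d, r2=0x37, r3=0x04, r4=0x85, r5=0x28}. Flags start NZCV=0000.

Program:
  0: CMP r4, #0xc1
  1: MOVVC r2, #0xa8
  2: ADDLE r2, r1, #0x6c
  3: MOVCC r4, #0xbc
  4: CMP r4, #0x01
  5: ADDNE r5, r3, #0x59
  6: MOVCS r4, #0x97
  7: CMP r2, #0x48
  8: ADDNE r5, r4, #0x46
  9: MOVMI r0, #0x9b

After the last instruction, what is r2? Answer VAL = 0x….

VAL = 0xa9

0: ✓ CMP  NZCV=1000
1: ✓ MOVVC  r2←0xa8
2: ✓ ADDLE  r2←0xa9
3: ✓ MOVCC  r4←0xbc
4: ✓ CMP  NZCV=1010
5: ✓ ADDNE  r5←0x5d
6: ✓ MOVCS  r4←0x97
7: ✓ CMP  NZCV=0011
8: ✓ ADDNE  r5←0xdd
9: · MOVMI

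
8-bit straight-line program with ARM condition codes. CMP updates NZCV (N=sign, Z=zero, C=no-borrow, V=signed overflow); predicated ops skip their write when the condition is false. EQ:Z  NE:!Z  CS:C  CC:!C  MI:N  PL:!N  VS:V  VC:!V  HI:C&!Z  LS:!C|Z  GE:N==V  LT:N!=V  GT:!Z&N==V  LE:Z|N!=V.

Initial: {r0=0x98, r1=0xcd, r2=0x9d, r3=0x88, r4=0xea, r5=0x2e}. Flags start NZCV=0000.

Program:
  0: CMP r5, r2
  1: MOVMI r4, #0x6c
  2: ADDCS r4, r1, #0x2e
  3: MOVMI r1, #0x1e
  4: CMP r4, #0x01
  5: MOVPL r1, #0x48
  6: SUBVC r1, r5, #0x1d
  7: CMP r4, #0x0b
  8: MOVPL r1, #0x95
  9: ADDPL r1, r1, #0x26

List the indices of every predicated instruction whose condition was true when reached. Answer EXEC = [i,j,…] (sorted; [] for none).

0: ✓ CMP  NZCV=1001
1: ✓ MOVMI  r4←0x6c
2: · ADDCS
3: ✓ MOVMI  r1←0x1e
4: ✓ CMP  NZCV=0010
5: ✓ MOVPL  r1←0x48
6: ✓ SUBVC  r1←0x11
7: ✓ CMP  NZCV=0010
8: ✓ MOVPL  r1←0x95
9: ✓ ADDPL  r1←0xbb

EXEC = [1,3,5,6,8,9]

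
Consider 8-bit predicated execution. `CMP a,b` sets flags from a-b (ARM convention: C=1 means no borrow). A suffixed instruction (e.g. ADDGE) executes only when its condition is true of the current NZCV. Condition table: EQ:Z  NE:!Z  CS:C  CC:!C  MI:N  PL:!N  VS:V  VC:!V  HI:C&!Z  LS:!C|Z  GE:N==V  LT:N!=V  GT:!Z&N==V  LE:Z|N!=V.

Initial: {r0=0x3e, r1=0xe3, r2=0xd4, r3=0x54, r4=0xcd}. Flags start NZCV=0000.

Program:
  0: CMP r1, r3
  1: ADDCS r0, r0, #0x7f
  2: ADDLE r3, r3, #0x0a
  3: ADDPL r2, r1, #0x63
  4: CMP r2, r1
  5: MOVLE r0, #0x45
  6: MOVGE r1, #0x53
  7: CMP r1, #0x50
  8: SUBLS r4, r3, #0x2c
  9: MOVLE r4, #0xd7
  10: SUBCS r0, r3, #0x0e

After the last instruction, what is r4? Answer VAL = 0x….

[0] flags=1010 → (cmp)
[1] flags=1010 CS?T → r0=0xbd
[2] flags=1010 LE?T → r3=0x5e
[3] flags=1010 PL?F → skip
[4] flags=1000 → (cmp)
[5] flags=1000 LE?T → r0=0x45
[6] flags=1000 GE?F → skip
[7] flags=1010 → (cmp)
[8] flags=1010 LS?F → skip
[9] flags=1010 LE?T → r4=0xd7
[10] flags=1010 CS?T → r0=0x50

VAL = 0xd7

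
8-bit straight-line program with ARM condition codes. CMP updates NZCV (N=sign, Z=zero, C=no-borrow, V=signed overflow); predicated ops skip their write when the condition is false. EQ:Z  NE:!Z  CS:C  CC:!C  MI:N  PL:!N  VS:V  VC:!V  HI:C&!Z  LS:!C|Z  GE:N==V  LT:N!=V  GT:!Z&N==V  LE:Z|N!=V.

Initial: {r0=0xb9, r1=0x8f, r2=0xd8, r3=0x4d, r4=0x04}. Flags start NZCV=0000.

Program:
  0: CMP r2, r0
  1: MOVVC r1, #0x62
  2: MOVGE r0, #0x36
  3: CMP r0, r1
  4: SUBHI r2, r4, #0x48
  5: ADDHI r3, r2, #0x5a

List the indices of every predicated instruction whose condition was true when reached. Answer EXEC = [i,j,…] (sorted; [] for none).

EXEC = [1,2]

[0] flags=0010 → (cmp)
[1] flags=0010 VC?T → r1=0x62
[2] flags=0010 GE?T → r0=0x36
[3] flags=1000 → (cmp)
[4] flags=1000 HI?F → skip
[5] flags=1000 HI?F → skip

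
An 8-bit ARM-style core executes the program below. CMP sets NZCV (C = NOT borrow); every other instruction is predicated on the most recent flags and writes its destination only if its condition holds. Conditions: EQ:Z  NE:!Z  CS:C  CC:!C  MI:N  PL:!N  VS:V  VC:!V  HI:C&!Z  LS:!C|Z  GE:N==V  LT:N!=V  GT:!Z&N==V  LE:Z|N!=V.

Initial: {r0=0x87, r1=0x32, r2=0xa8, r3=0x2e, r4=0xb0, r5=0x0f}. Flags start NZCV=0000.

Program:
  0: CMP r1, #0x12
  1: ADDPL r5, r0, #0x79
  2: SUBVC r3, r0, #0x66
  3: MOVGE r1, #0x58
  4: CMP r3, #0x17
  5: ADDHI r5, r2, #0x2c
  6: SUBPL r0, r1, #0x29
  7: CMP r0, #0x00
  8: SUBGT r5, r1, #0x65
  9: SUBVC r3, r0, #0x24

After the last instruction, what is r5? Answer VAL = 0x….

[0] flags=0010 → (cmp)
[1] flags=0010 PL?T → r5=0x00
[2] flags=0010 VC?T → r3=0x21
[3] flags=0010 GE?T → r1=0x58
[4] flags=0010 → (cmp)
[5] flags=0010 HI?T → r5=0xd4
[6] flags=0010 PL?T → r0=0x2f
[7] flags=0010 → (cmp)
[8] flags=0010 GT?T → r5=0xf3
[9] flags=0010 VC?T → r3=0x0b

VAL = 0xf3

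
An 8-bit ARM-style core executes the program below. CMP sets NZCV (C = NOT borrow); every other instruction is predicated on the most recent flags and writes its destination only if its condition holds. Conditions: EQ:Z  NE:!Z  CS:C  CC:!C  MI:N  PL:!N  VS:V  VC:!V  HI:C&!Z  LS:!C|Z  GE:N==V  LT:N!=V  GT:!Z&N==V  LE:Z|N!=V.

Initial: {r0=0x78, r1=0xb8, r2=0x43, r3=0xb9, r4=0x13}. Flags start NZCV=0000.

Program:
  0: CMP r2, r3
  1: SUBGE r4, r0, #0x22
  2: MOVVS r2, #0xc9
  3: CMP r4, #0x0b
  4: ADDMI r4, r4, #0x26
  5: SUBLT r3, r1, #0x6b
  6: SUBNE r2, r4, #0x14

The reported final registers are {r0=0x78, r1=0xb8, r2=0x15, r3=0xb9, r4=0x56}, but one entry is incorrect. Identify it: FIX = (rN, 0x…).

FIX = (r2, 0x42)

[0] flags=1001 → (cmp)
[1] flags=1001 GE?T → r4=0x56
[2] flags=1001 VS?T → r2=0xc9
[3] flags=0010 → (cmp)
[4] flags=0010 MI?F → skip
[5] flags=0010 LT?F → skip
[6] flags=0010 NE?T → r2=0x42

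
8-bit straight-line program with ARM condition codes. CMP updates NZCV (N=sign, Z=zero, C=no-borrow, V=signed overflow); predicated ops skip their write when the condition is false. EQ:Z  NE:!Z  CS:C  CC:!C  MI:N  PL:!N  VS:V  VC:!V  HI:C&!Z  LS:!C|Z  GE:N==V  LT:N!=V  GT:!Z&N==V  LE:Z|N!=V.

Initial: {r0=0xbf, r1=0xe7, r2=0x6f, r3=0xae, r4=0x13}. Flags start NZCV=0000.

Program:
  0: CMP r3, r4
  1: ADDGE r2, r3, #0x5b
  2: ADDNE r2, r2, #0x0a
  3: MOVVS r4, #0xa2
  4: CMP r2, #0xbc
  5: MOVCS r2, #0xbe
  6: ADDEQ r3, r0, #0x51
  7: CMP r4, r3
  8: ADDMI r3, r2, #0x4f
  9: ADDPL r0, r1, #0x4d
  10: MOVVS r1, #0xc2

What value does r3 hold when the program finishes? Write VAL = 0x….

VAL = 0xae

0: ✓ CMP  NZCV=1010
1: · ADDGE
2: ✓ ADDNE  r2←0x79
3: · MOVVS
4: ✓ CMP  NZCV=1001
5: · MOVCS
6: · ADDEQ
7: ✓ CMP  NZCV=0000
8: · ADDMI
9: ✓ ADDPL  r0←0x34
10: · MOVVS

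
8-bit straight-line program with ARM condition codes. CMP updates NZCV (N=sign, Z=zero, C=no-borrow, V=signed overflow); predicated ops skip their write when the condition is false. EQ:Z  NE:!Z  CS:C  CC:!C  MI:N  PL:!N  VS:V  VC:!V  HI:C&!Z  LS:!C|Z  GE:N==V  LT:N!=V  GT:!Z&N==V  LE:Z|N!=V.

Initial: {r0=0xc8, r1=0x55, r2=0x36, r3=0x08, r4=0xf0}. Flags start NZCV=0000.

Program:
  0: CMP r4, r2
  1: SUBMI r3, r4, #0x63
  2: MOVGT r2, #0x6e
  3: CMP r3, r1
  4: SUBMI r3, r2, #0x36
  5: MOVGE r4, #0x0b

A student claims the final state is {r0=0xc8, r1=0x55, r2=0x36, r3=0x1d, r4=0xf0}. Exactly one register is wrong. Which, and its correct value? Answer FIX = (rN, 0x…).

FIX = (r3, 0x8d)

0: ✓ CMP  NZCV=1010
1: ✓ SUBMI  r3←0x8d
2: · MOVGT
3: ✓ CMP  NZCV=0011
4: · SUBMI
5: · MOVGE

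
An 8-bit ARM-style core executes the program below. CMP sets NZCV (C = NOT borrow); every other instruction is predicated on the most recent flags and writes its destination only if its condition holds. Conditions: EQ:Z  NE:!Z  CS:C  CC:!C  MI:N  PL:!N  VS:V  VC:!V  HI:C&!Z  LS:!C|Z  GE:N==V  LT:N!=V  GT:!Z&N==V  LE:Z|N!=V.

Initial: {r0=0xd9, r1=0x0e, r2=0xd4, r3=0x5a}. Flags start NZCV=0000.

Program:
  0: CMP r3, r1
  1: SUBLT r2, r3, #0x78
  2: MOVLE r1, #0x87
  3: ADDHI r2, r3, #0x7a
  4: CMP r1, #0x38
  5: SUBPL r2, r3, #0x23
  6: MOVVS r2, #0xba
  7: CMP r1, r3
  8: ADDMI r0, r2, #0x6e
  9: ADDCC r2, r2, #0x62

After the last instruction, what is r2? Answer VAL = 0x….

VAL = 0x36

0: ✓ CMP  NZCV=0010
1: · SUBLT
2: · MOVLE
3: ✓ ADDHI  r2←0xd4
4: ✓ CMP  NZCV=1000
5: · SUBPL
6: · MOVVS
7: ✓ CMP  NZCV=1000
8: ✓ ADDMI  r0←0x42
9: ✓ ADDCC  r2←0x36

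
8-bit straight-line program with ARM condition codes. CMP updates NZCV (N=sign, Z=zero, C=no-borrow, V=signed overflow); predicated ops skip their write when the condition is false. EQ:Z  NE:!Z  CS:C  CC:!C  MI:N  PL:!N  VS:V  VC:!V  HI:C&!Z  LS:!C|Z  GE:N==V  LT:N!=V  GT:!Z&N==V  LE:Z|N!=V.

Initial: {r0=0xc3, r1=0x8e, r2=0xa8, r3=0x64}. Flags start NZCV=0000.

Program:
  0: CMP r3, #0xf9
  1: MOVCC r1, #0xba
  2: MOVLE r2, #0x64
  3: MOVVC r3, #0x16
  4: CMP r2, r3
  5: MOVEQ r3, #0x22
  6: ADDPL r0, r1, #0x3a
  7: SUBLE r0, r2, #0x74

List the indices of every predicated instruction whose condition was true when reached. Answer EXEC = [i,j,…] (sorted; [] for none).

0: ✓ CMP  NZCV=0000
1: ✓ MOVCC  r1←0xba
2: · MOVLE
3: ✓ MOVVC  r3←0x16
4: ✓ CMP  NZCV=1010
5: · MOVEQ
6: · ADDPL
7: ✓ SUBLE  r0←0x34

EXEC = [1,3,7]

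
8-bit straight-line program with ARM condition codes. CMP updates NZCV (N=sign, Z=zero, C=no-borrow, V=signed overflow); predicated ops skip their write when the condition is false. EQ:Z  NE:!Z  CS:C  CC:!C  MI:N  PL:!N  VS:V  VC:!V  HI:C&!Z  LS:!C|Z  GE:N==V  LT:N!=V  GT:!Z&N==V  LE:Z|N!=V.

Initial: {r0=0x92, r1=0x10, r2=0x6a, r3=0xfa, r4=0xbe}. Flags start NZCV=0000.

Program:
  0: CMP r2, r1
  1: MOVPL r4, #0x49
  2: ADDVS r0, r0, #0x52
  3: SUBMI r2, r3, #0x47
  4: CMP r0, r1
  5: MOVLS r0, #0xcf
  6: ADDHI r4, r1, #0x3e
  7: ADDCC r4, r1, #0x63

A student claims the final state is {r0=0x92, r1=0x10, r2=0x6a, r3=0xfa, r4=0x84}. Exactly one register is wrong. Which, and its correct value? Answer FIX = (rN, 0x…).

[0] flags=0010 → (cmp)
[1] flags=0010 PL?T → r4=0x49
[2] flags=0010 VS?F → skip
[3] flags=0010 MI?F → skip
[4] flags=1010 → (cmp)
[5] flags=1010 LS?F → skip
[6] flags=1010 HI?T → r4=0x4e
[7] flags=1010 CC?F → skip

FIX = (r4, 0x4e)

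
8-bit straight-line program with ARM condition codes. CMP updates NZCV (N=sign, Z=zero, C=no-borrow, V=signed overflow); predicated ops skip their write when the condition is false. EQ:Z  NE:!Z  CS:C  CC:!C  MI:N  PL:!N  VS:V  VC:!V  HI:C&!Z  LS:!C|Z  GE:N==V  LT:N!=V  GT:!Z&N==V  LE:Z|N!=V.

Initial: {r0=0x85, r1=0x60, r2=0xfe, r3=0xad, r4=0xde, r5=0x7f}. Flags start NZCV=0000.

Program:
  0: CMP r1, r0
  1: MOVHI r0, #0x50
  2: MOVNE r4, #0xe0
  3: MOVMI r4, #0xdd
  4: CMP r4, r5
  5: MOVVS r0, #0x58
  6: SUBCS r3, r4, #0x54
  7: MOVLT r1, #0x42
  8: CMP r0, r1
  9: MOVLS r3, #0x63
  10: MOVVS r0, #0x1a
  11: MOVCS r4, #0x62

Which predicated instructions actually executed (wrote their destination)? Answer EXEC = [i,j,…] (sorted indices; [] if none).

0: ✓ CMP  NZCV=1001
1: · MOVHI
2: ✓ MOVNE  r4←0xe0
3: ✓ MOVMI  r4←0xdd
4: ✓ CMP  NZCV=0011
5: ✓ MOVVS  r0←0x58
6: ✓ SUBCS  r3←0x89
7: ✓ MOVLT  r1←0x42
8: ✓ CMP  NZCV=0010
9: · MOVLS
10: · MOVVS
11: ✓ MOVCS  r4←0x62

EXEC = [2,3,5,6,7,11]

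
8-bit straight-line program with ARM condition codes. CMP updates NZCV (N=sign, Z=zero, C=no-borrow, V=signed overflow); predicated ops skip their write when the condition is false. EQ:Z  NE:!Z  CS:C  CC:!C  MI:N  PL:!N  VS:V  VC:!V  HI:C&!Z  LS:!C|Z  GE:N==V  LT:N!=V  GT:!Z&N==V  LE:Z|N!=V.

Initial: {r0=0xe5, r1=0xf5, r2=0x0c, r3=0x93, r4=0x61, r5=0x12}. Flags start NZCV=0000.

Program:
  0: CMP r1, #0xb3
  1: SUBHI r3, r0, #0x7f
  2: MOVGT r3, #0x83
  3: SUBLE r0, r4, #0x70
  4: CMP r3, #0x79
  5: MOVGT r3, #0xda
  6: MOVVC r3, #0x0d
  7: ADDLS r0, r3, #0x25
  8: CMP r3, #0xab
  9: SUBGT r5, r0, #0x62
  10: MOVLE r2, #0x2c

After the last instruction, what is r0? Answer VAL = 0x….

0: ✓ CMP  NZCV=0010
1: ✓ SUBHI  r3←0x66
2: ✓ MOVGT  r3←0x83
3: · SUBLE
4: ✓ CMP  NZCV=0011
5: · MOVGT
6: · MOVVC
7: · ADDLS
8: ✓ CMP  NZCV=1000
9: · SUBGT
10: ✓ MOVLE  r2←0x2c

VAL = 0xe5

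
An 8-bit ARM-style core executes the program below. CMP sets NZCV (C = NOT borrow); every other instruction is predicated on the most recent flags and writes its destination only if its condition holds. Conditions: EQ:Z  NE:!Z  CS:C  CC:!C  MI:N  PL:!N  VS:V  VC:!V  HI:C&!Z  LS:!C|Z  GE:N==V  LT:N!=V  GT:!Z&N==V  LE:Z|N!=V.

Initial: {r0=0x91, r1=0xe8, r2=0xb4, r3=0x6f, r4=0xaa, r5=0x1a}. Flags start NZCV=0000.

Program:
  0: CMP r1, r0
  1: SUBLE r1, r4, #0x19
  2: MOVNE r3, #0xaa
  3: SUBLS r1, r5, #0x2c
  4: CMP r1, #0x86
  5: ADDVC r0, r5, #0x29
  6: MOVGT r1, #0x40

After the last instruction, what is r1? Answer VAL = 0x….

0: ✓ CMP  NZCV=0010
1: · SUBLE
2: ✓ MOVNE  r3←0xaa
3: · SUBLS
4: ✓ CMP  NZCV=0010
5: ✓ ADDVC  r0←0x43
6: ✓ MOVGT  r1←0x40

VAL = 0x40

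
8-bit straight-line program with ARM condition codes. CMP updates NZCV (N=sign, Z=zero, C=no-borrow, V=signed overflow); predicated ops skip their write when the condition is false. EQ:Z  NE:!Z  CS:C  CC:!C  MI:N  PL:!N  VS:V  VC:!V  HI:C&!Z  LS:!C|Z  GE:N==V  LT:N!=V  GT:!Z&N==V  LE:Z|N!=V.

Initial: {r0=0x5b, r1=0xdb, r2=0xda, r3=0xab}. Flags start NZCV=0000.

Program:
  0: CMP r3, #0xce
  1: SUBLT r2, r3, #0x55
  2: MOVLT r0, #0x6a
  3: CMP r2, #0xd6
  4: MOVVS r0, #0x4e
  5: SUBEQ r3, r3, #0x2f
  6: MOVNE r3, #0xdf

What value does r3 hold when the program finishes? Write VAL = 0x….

[0] flags=1000 → (cmp)
[1] flags=1000 LT?T → r2=0x56
[2] flags=1000 LT?T → r0=0x6a
[3] flags=1001 → (cmp)
[4] flags=1001 VS?T → r0=0x4e
[5] flags=1001 EQ?F → skip
[6] flags=1001 NE?T → r3=0xdf

VAL = 0xdf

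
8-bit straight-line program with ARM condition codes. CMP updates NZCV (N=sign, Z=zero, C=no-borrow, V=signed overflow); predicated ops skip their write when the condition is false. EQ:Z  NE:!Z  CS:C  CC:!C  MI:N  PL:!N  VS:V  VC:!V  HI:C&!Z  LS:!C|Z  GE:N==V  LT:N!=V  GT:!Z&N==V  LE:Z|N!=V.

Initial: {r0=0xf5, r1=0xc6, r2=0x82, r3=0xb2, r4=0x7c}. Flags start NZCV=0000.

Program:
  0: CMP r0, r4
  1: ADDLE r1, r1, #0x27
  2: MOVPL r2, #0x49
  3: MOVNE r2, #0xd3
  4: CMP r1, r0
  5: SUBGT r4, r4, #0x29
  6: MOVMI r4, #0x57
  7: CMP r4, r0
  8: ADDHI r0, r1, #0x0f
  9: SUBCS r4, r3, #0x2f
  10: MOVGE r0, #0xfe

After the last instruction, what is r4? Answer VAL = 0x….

VAL = 0x57

[0] flags=0011 → (cmp)
[1] flags=0011 LE?T → r1=0xed
[2] flags=0011 PL?T → r2=0x49
[3] flags=0011 NE?T → r2=0xd3
[4] flags=1000 → (cmp)
[5] flags=1000 GT?F → skip
[6] flags=1000 MI?T → r4=0x57
[7] flags=0000 → (cmp)
[8] flags=0000 HI?F → skip
[9] flags=0000 CS?F → skip
[10] flags=0000 GE?T → r0=0xfe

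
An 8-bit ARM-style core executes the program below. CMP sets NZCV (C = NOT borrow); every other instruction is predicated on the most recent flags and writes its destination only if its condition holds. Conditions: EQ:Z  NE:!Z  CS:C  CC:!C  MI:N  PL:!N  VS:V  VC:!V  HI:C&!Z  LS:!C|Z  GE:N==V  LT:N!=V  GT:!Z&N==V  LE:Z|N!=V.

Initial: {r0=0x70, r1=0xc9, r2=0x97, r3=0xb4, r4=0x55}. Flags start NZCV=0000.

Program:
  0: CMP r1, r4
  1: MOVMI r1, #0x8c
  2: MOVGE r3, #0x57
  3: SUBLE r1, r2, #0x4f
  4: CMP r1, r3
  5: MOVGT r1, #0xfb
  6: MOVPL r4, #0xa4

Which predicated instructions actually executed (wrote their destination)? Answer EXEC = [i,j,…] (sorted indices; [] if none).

[0] flags=0011 → (cmp)
[1] flags=0011 MI?F → skip
[2] flags=0011 GE?F → skip
[3] flags=0011 LE?T → r1=0x48
[4] flags=1001 → (cmp)
[5] flags=1001 GT?T → r1=0xfb
[6] flags=1001 PL?F → skip

EXEC = [3,5]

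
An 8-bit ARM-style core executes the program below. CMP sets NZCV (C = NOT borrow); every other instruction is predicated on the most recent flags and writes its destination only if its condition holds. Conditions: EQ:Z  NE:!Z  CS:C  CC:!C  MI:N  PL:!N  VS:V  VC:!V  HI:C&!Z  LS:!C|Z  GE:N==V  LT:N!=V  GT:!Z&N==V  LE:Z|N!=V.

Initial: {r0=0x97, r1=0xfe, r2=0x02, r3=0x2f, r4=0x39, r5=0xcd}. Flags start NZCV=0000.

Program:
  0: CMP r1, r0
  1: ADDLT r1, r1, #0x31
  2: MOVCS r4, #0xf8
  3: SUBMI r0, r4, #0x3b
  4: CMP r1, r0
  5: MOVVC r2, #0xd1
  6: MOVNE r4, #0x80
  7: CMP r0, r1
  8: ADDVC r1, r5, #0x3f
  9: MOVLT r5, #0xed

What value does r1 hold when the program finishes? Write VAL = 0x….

VAL = 0x0c

0: ✓ CMP  NZCV=0010
1: · ADDLT
2: ✓ MOVCS  r4←0xf8
3: · SUBMI
4: ✓ CMP  NZCV=0010
5: ✓ MOVVC  r2←0xd1
6: ✓ MOVNE  r4←0x80
7: ✓ CMP  NZCV=1000
8: ✓ ADDVC  r1←0x0c
9: ✓ MOVLT  r5←0xed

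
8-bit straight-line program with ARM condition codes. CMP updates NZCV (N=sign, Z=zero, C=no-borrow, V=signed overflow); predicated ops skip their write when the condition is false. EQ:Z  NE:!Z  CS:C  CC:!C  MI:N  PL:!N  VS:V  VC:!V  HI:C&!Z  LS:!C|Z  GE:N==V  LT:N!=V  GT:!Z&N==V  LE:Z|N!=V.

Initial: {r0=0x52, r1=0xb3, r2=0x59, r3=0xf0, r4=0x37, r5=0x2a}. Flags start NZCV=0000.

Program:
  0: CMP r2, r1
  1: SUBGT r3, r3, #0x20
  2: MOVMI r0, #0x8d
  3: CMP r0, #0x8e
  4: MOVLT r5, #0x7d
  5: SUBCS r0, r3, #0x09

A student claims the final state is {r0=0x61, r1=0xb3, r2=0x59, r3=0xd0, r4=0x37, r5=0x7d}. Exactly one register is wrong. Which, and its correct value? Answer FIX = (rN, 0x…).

[0] flags=1001 → (cmp)
[1] flags=1001 GT?T → r3=0xd0
[2] flags=1001 MI?T → r0=0x8d
[3] flags=1000 → (cmp)
[4] flags=1000 LT?T → r5=0x7d
[5] flags=1000 CS?F → skip

FIX = (r0, 0x8d)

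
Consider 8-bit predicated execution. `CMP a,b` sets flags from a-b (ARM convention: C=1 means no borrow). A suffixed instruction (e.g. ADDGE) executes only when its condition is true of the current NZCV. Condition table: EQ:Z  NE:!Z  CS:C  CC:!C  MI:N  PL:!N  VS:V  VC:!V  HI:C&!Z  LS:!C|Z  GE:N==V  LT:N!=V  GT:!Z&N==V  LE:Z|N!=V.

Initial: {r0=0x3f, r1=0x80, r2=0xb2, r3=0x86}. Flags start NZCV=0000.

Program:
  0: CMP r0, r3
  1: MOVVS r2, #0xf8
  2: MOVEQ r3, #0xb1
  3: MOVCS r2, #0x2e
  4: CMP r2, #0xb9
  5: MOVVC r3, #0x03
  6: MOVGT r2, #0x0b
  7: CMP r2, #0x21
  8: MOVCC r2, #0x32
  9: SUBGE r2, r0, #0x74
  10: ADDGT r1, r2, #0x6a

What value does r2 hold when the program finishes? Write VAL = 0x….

0: ✓ CMP  NZCV=1001
1: ✓ MOVVS  r2←0xf8
2: · MOVEQ
3: · MOVCS
4: ✓ CMP  NZCV=0010
5: ✓ MOVVC  r3←0x03
6: ✓ MOVGT  r2←0x0b
7: ✓ CMP  NZCV=1000
8: ✓ MOVCC  r2←0x32
9: · SUBGE
10: · ADDGT

VAL = 0x32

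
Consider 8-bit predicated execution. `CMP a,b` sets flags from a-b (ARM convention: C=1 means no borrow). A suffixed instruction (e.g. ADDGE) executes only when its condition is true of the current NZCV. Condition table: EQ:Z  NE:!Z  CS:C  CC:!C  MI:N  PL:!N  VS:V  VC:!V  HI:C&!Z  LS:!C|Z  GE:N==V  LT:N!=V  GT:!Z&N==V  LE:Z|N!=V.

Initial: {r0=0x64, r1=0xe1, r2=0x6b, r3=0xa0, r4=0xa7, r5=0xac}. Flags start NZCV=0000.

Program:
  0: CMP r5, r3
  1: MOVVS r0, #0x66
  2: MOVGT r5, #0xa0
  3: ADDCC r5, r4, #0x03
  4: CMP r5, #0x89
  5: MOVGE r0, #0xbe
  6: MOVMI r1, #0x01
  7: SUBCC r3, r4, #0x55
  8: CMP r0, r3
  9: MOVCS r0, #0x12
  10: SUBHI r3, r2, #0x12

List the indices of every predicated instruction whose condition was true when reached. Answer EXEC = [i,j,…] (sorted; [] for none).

EXEC = [2,5,9,10]

[0] flags=0010 → (cmp)
[1] flags=0010 VS?F → skip
[2] flags=0010 GT?T → r5=0xa0
[3] flags=0010 CC?F → skip
[4] flags=0010 → (cmp)
[5] flags=0010 GE?T → r0=0xbe
[6] flags=0010 MI?F → skip
[7] flags=0010 CC?F → skip
[8] flags=0010 → (cmp)
[9] flags=0010 CS?T → r0=0x12
[10] flags=0010 HI?T → r3=0x59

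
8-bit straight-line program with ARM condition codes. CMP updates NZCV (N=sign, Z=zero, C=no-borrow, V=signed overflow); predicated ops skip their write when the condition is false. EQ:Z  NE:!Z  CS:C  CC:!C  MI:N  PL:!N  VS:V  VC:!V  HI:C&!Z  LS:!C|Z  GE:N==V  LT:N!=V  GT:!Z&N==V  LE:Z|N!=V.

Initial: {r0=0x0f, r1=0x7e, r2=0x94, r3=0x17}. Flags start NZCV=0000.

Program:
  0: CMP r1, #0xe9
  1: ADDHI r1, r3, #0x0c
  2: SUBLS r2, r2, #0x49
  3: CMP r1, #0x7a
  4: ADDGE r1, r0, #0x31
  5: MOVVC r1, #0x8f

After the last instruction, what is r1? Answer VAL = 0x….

0: ✓ CMP  NZCV=1001
1: · ADDHI
2: ✓ SUBLS  r2←0x4b
3: ✓ CMP  NZCV=0010
4: ✓ ADDGE  r1←0x40
5: ✓ MOVVC  r1←0x8f

VAL = 0x8f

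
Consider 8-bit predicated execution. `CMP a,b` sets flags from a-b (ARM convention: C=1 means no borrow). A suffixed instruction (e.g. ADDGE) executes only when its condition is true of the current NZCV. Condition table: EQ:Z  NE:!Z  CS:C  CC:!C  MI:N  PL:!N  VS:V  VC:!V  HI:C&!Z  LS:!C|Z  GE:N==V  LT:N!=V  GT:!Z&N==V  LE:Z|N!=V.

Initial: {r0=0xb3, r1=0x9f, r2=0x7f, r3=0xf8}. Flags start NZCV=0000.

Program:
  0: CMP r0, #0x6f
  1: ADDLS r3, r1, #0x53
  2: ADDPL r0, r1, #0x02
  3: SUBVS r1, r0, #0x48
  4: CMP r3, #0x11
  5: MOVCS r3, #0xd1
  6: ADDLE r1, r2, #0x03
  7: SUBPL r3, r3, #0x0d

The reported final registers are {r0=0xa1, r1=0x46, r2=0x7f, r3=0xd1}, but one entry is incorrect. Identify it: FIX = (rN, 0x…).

FIX = (r1, 0x82)

[0] flags=0011 → (cmp)
[1] flags=0011 LS?F → skip
[2] flags=0011 PL?T → r0=0xa1
[3] flags=0011 VS?T → r1=0x59
[4] flags=1010 → (cmp)
[5] flags=1010 CS?T → r3=0xd1
[6] flags=1010 LE?T → r1=0x82
[7] flags=1010 PL?F → skip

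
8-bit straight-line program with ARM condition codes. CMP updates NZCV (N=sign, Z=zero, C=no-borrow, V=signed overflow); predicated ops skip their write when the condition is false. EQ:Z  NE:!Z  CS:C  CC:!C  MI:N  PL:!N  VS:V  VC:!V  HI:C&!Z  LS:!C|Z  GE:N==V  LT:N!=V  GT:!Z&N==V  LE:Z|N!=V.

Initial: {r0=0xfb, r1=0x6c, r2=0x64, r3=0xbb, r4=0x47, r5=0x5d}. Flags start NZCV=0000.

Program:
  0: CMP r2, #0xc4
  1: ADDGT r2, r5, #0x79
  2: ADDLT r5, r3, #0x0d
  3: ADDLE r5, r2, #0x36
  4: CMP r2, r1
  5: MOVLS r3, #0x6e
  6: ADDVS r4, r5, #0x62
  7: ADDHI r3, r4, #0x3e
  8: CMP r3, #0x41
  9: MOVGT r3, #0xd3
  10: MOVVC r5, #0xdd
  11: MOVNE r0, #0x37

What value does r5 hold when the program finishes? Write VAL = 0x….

VAL = 0xdd

0: ✓ CMP  NZCV=1001
1: ✓ ADDGT  r2←0xd6
2: · ADDLT
3: · ADDLE
4: ✓ CMP  NZCV=0011
5: · MOVLS
6: ✓ ADDVS  r4←0xbf
7: ✓ ADDHI  r3←0xfd
8: ✓ CMP  NZCV=1010
9: · MOVGT
10: ✓ MOVVC  r5←0xdd
11: ✓ MOVNE  r0←0x37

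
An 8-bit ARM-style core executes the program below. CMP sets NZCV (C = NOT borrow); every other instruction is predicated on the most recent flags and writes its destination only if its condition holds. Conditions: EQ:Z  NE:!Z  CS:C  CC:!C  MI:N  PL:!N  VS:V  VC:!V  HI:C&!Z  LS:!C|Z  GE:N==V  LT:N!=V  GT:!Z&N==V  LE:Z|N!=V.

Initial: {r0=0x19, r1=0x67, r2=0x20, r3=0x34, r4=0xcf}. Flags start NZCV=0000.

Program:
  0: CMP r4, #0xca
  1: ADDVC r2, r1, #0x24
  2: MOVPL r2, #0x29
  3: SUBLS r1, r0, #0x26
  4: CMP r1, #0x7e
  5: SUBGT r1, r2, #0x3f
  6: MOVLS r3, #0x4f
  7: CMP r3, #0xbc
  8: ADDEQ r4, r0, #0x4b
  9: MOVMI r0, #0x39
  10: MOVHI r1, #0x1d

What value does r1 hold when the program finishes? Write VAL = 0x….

VAL = 0x67

[0] flags=0010 → (cmp)
[1] flags=0010 VC?T → r2=0x8b
[2] flags=0010 PL?T → r2=0x29
[3] flags=0010 LS?F → skip
[4] flags=1000 → (cmp)
[5] flags=1000 GT?F → skip
[6] flags=1000 LS?T → r3=0x4f
[7] flags=1001 → (cmp)
[8] flags=1001 EQ?F → skip
[9] flags=1001 MI?T → r0=0x39
[10] flags=1001 HI?F → skip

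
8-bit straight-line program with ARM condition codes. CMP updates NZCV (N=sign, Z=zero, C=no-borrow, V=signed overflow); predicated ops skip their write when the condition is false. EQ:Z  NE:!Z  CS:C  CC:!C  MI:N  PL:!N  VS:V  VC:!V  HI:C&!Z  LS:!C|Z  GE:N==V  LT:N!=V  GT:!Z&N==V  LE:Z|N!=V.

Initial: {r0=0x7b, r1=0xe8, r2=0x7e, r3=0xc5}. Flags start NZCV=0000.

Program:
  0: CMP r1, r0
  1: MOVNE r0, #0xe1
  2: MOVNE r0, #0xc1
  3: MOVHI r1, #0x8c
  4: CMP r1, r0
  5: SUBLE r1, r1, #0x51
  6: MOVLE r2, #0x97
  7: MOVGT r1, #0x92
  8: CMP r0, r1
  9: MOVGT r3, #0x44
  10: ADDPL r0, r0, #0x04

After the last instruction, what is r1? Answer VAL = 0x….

VAL = 0x3b

[0] flags=0011 → (cmp)
[1] flags=0011 NE?T → r0=0xe1
[2] flags=0011 NE?T → r0=0xc1
[3] flags=0011 HI?T → r1=0x8c
[4] flags=1000 → (cmp)
[5] flags=1000 LE?T → r1=0x3b
[6] flags=1000 LE?T → r2=0x97
[7] flags=1000 GT?F → skip
[8] flags=1010 → (cmp)
[9] flags=1010 GT?F → skip
[10] flags=1010 PL?F → skip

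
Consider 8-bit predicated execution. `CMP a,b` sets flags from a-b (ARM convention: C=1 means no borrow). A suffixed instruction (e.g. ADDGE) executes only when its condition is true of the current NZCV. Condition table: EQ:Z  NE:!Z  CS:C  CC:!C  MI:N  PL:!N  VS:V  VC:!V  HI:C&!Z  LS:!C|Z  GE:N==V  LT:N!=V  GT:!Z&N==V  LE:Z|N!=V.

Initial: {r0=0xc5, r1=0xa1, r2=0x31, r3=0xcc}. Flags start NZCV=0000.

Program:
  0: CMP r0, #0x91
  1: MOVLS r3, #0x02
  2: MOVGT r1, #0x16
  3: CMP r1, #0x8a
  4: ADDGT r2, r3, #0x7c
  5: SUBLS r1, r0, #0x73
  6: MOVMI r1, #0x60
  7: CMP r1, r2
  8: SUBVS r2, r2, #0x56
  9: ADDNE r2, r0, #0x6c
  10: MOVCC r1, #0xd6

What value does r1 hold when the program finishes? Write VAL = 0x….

[0] flags=0010 → (cmp)
[1] flags=0010 LS?F → skip
[2] flags=0010 GT?T → r1=0x16
[3] flags=1001 → (cmp)
[4] flags=1001 GT?T → r2=0x48
[5] flags=1001 LS?T → r1=0x52
[6] flags=1001 MI?T → r1=0x60
[7] flags=0010 → (cmp)
[8] flags=0010 VS?F → skip
[9] flags=0010 NE?T → r2=0x31
[10] flags=0010 CC?F → skip

VAL = 0x60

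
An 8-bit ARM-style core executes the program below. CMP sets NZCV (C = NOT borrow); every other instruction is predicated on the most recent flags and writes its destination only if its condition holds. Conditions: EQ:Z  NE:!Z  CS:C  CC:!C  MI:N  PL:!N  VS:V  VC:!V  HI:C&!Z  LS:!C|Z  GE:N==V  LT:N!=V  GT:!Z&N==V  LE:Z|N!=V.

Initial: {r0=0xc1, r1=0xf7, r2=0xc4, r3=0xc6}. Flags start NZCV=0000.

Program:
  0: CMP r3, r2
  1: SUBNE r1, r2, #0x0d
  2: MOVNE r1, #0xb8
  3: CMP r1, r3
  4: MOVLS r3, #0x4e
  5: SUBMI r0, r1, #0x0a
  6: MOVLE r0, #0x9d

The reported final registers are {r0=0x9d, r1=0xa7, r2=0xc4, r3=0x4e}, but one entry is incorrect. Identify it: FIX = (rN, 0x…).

0: ✓ CMP  NZCV=0010
1: ✓ SUBNE  r1←0xb7
2: ✓ MOVNE  r1←0xb8
3: ✓ CMP  NZCV=1000
4: ✓ MOVLS  r3←0x4e
5: ✓ SUBMI  r0←0xae
6: ✓ MOVLE  r0←0x9d

FIX = (r1, 0xb8)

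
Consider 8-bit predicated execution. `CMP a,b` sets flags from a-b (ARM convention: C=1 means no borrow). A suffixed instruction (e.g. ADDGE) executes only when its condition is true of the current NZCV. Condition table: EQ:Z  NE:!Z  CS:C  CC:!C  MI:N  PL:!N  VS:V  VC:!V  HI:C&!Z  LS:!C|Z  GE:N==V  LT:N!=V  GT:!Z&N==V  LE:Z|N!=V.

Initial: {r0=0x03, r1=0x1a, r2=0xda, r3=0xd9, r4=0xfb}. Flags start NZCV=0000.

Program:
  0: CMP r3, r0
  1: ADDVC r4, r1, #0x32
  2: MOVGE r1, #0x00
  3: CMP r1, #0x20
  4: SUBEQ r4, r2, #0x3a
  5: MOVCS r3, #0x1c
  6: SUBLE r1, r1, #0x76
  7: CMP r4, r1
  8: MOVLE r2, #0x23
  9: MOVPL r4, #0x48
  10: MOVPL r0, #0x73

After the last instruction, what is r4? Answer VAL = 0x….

0: ✓ CMP  NZCV=1010
1: ✓ ADDVC  r4←0x4c
2: · MOVGE
3: ✓ CMP  NZCV=1000
4: · SUBEQ
5: · MOVCS
6: ✓ SUBLE  r1←0xa4
7: ✓ CMP  NZCV=1001
8: · MOVLE
9: · MOVPL
10: · MOVPL

VAL = 0x4c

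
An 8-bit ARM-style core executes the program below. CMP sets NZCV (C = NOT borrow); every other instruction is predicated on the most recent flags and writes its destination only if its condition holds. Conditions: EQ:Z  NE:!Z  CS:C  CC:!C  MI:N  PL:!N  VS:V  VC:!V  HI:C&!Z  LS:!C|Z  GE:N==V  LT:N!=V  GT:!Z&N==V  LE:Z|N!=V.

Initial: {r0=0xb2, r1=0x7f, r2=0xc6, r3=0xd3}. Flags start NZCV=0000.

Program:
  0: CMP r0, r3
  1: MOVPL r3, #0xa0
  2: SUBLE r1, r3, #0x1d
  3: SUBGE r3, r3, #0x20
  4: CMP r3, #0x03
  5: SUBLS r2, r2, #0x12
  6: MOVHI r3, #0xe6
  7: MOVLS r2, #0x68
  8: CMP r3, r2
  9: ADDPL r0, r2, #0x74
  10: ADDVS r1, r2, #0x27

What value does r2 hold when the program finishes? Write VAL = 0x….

VAL = 0xc6

[0] flags=1000 → (cmp)
[1] flags=1000 PL?F → skip
[2] flags=1000 LE?T → r1=0xb6
[3] flags=1000 GE?F → skip
[4] flags=1010 → (cmp)
[5] flags=1010 LS?F → skip
[6] flags=1010 HI?T → r3=0xe6
[7] flags=1010 LS?F → skip
[8] flags=0010 → (cmp)
[9] flags=0010 PL?T → r0=0x3a
[10] flags=0010 VS?F → skip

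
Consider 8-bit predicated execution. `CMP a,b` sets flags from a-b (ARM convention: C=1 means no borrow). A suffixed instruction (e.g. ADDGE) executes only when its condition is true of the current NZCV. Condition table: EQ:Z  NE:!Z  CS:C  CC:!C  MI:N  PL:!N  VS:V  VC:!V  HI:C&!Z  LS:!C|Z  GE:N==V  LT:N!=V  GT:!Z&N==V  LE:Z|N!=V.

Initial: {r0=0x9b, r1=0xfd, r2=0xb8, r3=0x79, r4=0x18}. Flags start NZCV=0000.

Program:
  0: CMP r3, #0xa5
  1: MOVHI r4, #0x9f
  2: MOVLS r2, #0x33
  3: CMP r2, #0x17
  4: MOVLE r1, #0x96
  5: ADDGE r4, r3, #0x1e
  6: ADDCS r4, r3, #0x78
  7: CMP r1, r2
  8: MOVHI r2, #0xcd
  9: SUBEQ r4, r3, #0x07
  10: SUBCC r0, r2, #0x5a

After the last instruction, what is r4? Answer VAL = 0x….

[0] flags=1001 → (cmp)
[1] flags=1001 HI?F → skip
[2] flags=1001 LS?T → r2=0x33
[3] flags=0010 → (cmp)
[4] flags=0010 LE?F → skip
[5] flags=0010 GE?T → r4=0x97
[6] flags=0010 CS?T → r4=0xf1
[7] flags=1010 → (cmp)
[8] flags=1010 HI?T → r2=0xcd
[9] flags=1010 EQ?F → skip
[10] flags=1010 CC?F → skip

VAL = 0xf1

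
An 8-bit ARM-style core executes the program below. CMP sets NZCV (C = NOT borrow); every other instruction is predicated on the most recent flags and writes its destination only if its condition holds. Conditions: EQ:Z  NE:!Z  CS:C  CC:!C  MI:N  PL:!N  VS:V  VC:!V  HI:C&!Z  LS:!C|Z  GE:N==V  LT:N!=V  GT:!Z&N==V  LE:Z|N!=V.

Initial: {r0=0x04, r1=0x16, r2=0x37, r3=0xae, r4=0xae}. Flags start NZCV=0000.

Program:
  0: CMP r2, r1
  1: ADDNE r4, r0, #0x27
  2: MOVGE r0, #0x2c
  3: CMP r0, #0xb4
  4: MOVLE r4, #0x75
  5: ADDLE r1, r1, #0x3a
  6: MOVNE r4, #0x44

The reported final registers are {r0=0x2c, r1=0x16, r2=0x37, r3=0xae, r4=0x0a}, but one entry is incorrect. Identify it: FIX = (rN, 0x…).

FIX = (r4, 0x44)

0: ✓ CMP  NZCV=0010
1: ✓ ADDNE  r4←0x2b
2: ✓ MOVGE  r0←0x2c
3: ✓ CMP  NZCV=0000
4: · MOVLE
5: · ADDLE
6: ✓ MOVNE  r4←0x44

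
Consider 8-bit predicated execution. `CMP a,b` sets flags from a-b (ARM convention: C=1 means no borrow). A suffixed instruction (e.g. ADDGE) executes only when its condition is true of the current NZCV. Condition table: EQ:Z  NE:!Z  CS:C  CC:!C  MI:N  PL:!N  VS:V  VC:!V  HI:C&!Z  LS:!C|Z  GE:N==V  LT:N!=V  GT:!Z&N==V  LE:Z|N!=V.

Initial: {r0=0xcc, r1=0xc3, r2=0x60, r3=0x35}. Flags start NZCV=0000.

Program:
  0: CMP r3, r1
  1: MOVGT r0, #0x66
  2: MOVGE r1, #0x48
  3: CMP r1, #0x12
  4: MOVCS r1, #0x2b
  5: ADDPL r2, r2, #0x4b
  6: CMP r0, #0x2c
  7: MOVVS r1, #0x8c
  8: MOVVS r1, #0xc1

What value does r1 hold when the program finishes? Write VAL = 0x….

[0] flags=0000 → (cmp)
[1] flags=0000 GT?T → r0=0x66
[2] flags=0000 GE?T → r1=0x48
[3] flags=0010 → (cmp)
[4] flags=0010 CS?T → r1=0x2b
[5] flags=0010 PL?T → r2=0xab
[6] flags=0010 → (cmp)
[7] flags=0010 VS?F → skip
[8] flags=0010 VS?F → skip

VAL = 0x2b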